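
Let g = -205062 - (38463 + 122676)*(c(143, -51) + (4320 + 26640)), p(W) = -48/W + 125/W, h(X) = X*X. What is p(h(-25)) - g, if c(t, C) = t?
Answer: 3132569611952/625 ≈ 5.0121e+9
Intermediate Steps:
h(X) = X²
p(W) = 77/W
g = -5012111379 (g = -205062 - (38463 + 122676)*(143 + (4320 + 26640)) = -205062 - 161139*(143 + 30960) = -205062 - 161139*31103 = -205062 - 1*5011906317 = -205062 - 5011906317 = -5012111379)
p(h(-25)) - g = 77/((-25)²) - 1*(-5012111379) = 77/625 + 5012111379 = 3132569611952/625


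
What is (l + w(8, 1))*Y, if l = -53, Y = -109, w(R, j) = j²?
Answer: 5668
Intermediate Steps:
(l + w(8, 1))*Y = (-53 + 1²)*(-109) = (-53 + 1)*(-109) = -52*(-109) = 5668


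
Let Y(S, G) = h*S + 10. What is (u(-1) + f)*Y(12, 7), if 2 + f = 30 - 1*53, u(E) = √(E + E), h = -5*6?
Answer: 8750 - 350*I*√2 ≈ 8750.0 - 494.97*I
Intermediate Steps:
h = -30
u(E) = √2*√E (u(E) = √(2*E) = √2*√E)
Y(S, G) = 10 - 30*S (Y(S, G) = -30*S + 10 = 10 - 30*S)
f = -25 (f = -2 + (30 - 1*53) = -2 + (30 - 53) = -2 - 23 = -25)
(u(-1) + f)*Y(12, 7) = (√2*√(-1) - 25)*(10 - 30*12) = (√2*I - 25)*(10 - 360) = (I*√2 - 25)*(-350) = (-25 + I*√2)*(-350) = 8750 - 350*I*√2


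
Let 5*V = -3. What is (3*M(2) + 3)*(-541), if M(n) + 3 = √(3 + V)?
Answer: 3246 - 3246*√15/5 ≈ 731.66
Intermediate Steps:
V = -⅗ (V = (⅕)*(-3) = -⅗ ≈ -0.60000)
M(n) = -3 + 2*√15/5 (M(n) = -3 + √(3 - ⅗) = -3 + √(12/5) = -3 + 2*√15/5)
(3*M(2) + 3)*(-541) = (3*(-3 + 2*√15/5) + 3)*(-541) = ((-9 + 6*√15/5) + 3)*(-541) = (-6 + 6*√15/5)*(-541) = 3246 - 3246*√15/5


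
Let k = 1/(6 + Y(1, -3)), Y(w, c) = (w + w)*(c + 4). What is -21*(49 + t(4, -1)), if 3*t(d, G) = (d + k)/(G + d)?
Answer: -8309/8 ≈ -1038.6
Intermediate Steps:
Y(w, c) = 2*w*(4 + c) (Y(w, c) = (2*w)*(4 + c) = 2*w*(4 + c))
k = ⅛ (k = 1/(6 + 2*1*(4 - 3)) = 1/(6 + 2*1*1) = 1/(6 + 2) = 1/8 = ⅛ ≈ 0.12500)
t(d, G) = (⅛ + d)/(3*(G + d)) (t(d, G) = ((d + ⅛)/(G + d))/3 = ((⅛ + d)/(G + d))/3 = (⅛ + d)/(3*(G + d)))
-21*(49 + t(4, -1)) = -21*(49 + (1/24 + (⅓)*4)/(-1 + 4)) = -21*(49 + (1/24 + 4/3)/3) = -21*(49 + (⅓)*(11/8)) = -21*(49 + 11/24) = -21*1187/24 = -8309/8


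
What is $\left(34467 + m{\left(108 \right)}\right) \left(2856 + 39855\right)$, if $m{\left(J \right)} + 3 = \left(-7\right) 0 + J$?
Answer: $1476604692$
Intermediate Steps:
$m{\left(J \right)} = -3 + J$ ($m{\left(J \right)} = -3 + \left(\left(-7\right) 0 + J\right) = -3 + \left(0 + J\right) = -3 + J$)
$\left(34467 + m{\left(108 \right)}\right) \left(2856 + 39855\right) = \left(34467 + \left(-3 + 108\right)\right) \left(2856 + 39855\right) = \left(34467 + 105\right) 42711 = 34572 \cdot 42711 = 1476604692$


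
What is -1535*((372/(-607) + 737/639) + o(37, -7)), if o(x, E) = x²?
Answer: -815403954580/387873 ≈ -2.1022e+6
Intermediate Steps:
-1535*((372/(-607) + 737/639) + o(37, -7)) = -1535*((372/(-607) + 737/639) + 37²) = -1535*((372*(-1/607) + 737*(1/639)) + 1369) = -1535*((-372/607 + 737/639) + 1369) = -1535*(209651/387873 + 1369) = -1535*531207788/387873 = -815403954580/387873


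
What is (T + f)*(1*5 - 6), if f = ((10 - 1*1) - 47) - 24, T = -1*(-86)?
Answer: -24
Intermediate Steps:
T = 86
f = -62 (f = ((10 - 1) - 47) - 24 = (9 - 47) - 24 = -38 - 24 = -62)
(T + f)*(1*5 - 6) = (86 - 62)*(1*5 - 6) = 24*(5 - 6) = 24*(-1) = -24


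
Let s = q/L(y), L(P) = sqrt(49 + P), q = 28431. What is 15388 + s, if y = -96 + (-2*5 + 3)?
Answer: 15388 - 3159*I*sqrt(6)/2 ≈ 15388.0 - 3869.0*I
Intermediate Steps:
y = -103 (y = -96 + (-10 + 3) = -96 - 7 = -103)
s = -3159*I*sqrt(6)/2 (s = 28431/(sqrt(49 - 103)) = 28431/(sqrt(-54)) = 28431/((3*I*sqrt(6))) = 28431*(-I*sqrt(6)/18) = -3159*I*sqrt(6)/2 ≈ -3869.0*I)
15388 + s = 15388 - 3159*I*sqrt(6)/2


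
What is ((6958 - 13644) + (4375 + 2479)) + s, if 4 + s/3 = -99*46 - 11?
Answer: -13539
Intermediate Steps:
s = -13707 (s = -12 + 3*(-99*46 - 11) = -12 + 3*(-4554 - 11) = -12 + 3*(-4565) = -12 - 13695 = -13707)
((6958 - 13644) + (4375 + 2479)) + s = ((6958 - 13644) + (4375 + 2479)) - 13707 = (-6686 + 6854) - 13707 = 168 - 13707 = -13539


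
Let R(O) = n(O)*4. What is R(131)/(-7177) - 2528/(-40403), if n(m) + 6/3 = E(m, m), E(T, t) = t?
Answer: -2704492/289972331 ≈ -0.0093267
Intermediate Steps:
n(m) = -2 + m
R(O) = -8 + 4*O (R(O) = (-2 + O)*4 = -8 + 4*O)
R(131)/(-7177) - 2528/(-40403) = (-8 + 4*131)/(-7177) - 2528/(-40403) = (-8 + 524)*(-1/7177) - 2528*(-1/40403) = 516*(-1/7177) + 2528/40403 = -516/7177 + 2528/40403 = -2704492/289972331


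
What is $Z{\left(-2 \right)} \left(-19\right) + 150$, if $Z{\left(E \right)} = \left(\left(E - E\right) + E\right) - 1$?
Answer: $207$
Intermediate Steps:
$Z{\left(E \right)} = -1 + E$ ($Z{\left(E \right)} = \left(0 + E\right) - 1 = E - 1 = -1 + E$)
$Z{\left(-2 \right)} \left(-19\right) + 150 = \left(-1 - 2\right) \left(-19\right) + 150 = \left(-3\right) \left(-19\right) + 150 = 57 + 150 = 207$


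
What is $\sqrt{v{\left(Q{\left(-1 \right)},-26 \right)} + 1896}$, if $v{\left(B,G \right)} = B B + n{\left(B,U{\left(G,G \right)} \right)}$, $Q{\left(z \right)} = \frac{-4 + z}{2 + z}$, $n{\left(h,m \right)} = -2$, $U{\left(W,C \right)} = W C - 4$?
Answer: $\sqrt{1919} \approx 43.806$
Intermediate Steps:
$U{\left(W,C \right)} = -4 + C W$ ($U{\left(W,C \right)} = C W - 4 = -4 + C W$)
$Q{\left(z \right)} = \frac{-4 + z}{2 + z}$
$v{\left(B,G \right)} = -2 + B^{2}$ ($v{\left(B,G \right)} = B B - 2 = B^{2} - 2 = -2 + B^{2}$)
$\sqrt{v{\left(Q{\left(-1 \right)},-26 \right)} + 1896} = \sqrt{\left(-2 + \left(\frac{-4 - 1}{2 - 1}\right)^{2}\right) + 1896} = \sqrt{\left(-2 + \left(1^{-1} \left(-5\right)\right)^{2}\right) + 1896} = \sqrt{\left(-2 + \left(1 \left(-5\right)\right)^{2}\right) + 1896} = \sqrt{\left(-2 + \left(-5\right)^{2}\right) + 1896} = \sqrt{\left(-2 + 25\right) + 1896} = \sqrt{23 + 1896} = \sqrt{1919}$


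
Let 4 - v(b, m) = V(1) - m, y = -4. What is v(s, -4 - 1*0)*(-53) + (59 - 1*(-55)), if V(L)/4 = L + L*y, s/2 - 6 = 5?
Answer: -522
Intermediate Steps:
s = 22 (s = 12 + 2*5 = 12 + 10 = 22)
V(L) = -12*L (V(L) = 4*(L + L*(-4)) = 4*(L - 4*L) = 4*(-3*L) = -12*L)
v(b, m) = 16 + m (v(b, m) = 4 - (-12*1 - m) = 4 - (-12 - m) = 4 + (12 + m) = 16 + m)
v(s, -4 - 1*0)*(-53) + (59 - 1*(-55)) = (16 + (-4 - 1*0))*(-53) + (59 - 1*(-55)) = (16 + (-4 + 0))*(-53) + (59 + 55) = (16 - 4)*(-53) + 114 = 12*(-53) + 114 = -636 + 114 = -522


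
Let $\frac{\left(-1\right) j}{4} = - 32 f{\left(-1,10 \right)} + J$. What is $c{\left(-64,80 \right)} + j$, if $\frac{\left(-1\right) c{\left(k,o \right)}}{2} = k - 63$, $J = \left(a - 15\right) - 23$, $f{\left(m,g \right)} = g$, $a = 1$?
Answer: $1682$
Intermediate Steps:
$J = -37$ ($J = \left(1 - 15\right) - 23 = -14 - 23 = -37$)
$c{\left(k,o \right)} = 126 - 2 k$ ($c{\left(k,o \right)} = - 2 \left(k - 63\right) = - 2 \left(-63 + k\right) = 126 - 2 k$)
$j = 1428$ ($j = - 4 \left(\left(-32\right) 10 - 37\right) = - 4 \left(-320 - 37\right) = \left(-4\right) \left(-357\right) = 1428$)
$c{\left(-64,80 \right)} + j = \left(126 - -128\right) + 1428 = \left(126 + 128\right) + 1428 = 254 + 1428 = 1682$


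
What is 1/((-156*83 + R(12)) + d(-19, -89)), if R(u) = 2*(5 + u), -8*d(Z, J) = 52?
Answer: -2/25841 ≈ -7.7396e-5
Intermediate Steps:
d(Z, J) = -13/2 (d(Z, J) = -1/8*52 = -13/2)
R(u) = 10 + 2*u
1/((-156*83 + R(12)) + d(-19, -89)) = 1/((-156*83 + (10 + 2*12)) - 13/2) = 1/((-12948 + (10 + 24)) - 13/2) = 1/((-12948 + 34) - 13/2) = 1/(-12914 - 13/2) = 1/(-25841/2) = -2/25841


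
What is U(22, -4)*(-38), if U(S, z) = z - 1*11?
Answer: 570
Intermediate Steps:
U(S, z) = -11 + z (U(S, z) = z - 11 = -11 + z)
U(22, -4)*(-38) = (-11 - 4)*(-38) = -15*(-38) = 570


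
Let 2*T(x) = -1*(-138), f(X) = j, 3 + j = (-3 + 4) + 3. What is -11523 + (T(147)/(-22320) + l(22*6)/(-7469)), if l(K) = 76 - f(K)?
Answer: -640326465067/55569360 ≈ -11523.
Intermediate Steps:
j = 1 (j = -3 + ((-3 + 4) + 3) = -3 + (1 + 3) = -3 + 4 = 1)
f(X) = 1
T(x) = 69 (T(x) = (-1*(-138))/2 = (½)*138 = 69)
l(K) = 75 (l(K) = 76 - 1*1 = 76 - 1 = 75)
-11523 + (T(147)/(-22320) + l(22*6)/(-7469)) = -11523 + (69/(-22320) + 75/(-7469)) = -11523 + (69*(-1/22320) + 75*(-1/7469)) = -11523 + (-23/7440 - 75/7469) = -11523 - 729787/55569360 = -640326465067/55569360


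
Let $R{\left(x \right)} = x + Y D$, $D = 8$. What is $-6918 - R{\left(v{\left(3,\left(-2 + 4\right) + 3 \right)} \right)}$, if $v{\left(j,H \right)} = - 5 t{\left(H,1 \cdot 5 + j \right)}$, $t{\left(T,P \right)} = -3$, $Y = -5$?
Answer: $-6893$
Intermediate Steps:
$v{\left(j,H \right)} = 15$ ($v{\left(j,H \right)} = \left(-5\right) \left(-3\right) = 15$)
$R{\left(x \right)} = -40 + x$ ($R{\left(x \right)} = x - 40 = -40 + x$)
$-6918 - R{\left(v{\left(3,\left(-2 + 4\right) + 3 \right)} \right)} = -6918 - \left(-40 + 15\right) = -6918 - -25 = -6918 + 25 = -6893$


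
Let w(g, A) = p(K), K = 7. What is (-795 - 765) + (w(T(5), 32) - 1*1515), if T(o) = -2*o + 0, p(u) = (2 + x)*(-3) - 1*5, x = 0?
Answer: -3086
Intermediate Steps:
p(u) = -11 (p(u) = (2 + 0)*(-3) - 1*5 = 2*(-3) - 5 = -6 - 5 = -11)
T(o) = -2*o
w(g, A) = -11
(-795 - 765) + (w(T(5), 32) - 1*1515) = (-795 - 765) + (-11 - 1*1515) = -1560 + (-11 - 1515) = -1560 - 1526 = -3086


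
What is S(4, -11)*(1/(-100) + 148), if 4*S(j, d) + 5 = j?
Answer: -14799/400 ≈ -36.997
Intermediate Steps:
S(j, d) = -5/4 + j/4
S(4, -11)*(1/(-100) + 148) = (-5/4 + (¼)*4)*(1/(-100) + 148) = (-5/4 + 1)*(-1/100 + 148) = -¼*14799/100 = -14799/400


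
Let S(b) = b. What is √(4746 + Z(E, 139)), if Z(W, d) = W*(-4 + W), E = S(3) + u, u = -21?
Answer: √5142 ≈ 71.708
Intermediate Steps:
E = -18 (E = 3 - 21 = -18)
√(4746 + Z(E, 139)) = √(4746 - 18*(-4 - 18)) = √(4746 - 18*(-22)) = √(4746 + 396) = √5142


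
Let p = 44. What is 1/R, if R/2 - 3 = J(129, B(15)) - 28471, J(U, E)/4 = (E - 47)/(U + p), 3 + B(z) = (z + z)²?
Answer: -173/9843128 ≈ -1.7576e-5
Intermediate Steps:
B(z) = -3 + 4*z² (B(z) = -3 + (z + z)² = -3 + (2*z)² = -3 + 4*z²)
J(U, E) = 4*(-47 + E)/(44 + U) (J(U, E) = 4*((E - 47)/(U + 44)) = 4*((-47 + E)/(44 + U)) = 4*(-47 + E)/(44 + U))
R = -9843128/173 (R = 6 + 2*(4*(-47 + (-3 + 4*15²))/(44 + 129) - 28471) = 6 + 2*(4*(-47 + (-3 + 4*225))/173 - 28471) = 6 + 2*(4*(1/173)*(-47 + (-3 + 900)) - 28471) = 6 + 2*(4*(1/173)*(-47 + 897) - 28471) = 6 + 2*(4*(1/173)*850 - 28471) = 6 + 2*(3400/173 - 28471) = 6 + 2*(-4922083/173) = 6 - 9844166/173 = -9843128/173 ≈ -56897.)
1/R = 1/(-9843128/173) = -173/9843128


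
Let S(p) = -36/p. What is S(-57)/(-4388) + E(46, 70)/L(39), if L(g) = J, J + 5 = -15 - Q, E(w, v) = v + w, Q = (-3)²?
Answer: -83375/20843 ≈ -4.0001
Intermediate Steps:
Q = 9
J = -29 (J = -5 + (-15 - 1*9) = -5 + (-15 - 9) = -5 - 24 = -29)
L(g) = -29
S(-57)/(-4388) + E(46, 70)/L(39) = -36/(-57)/(-4388) + (70 + 46)/(-29) = -36*(-1/57)*(-1/4388) + 116*(-1/29) = (12/19)*(-1/4388) - 4 = -3/20843 - 4 = -83375/20843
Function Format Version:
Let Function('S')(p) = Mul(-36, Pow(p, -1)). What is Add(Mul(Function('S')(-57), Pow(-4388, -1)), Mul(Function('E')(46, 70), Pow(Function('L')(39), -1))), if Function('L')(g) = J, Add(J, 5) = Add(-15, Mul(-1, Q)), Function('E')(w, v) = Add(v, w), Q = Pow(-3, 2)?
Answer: Rational(-83375, 20843) ≈ -4.0001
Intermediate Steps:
Q = 9
J = -29 (J = Add(-5, Add(-15, Mul(-1, 9))) = Add(-5, Add(-15, -9)) = Add(-5, -24) = -29)
Function('L')(g) = -29
Add(Mul(Function('S')(-57), Pow(-4388, -1)), Mul(Function('E')(46, 70), Pow(Function('L')(39), -1))) = Add(Mul(Mul(-36, Pow(-57, -1)), Pow(-4388, -1)), Mul(Add(70, 46), Pow(-29, -1))) = Add(Mul(Mul(-36, Rational(-1, 57)), Rational(-1, 4388)), Mul(116, Rational(-1, 29))) = Add(Mul(Rational(12, 19), Rational(-1, 4388)), -4) = Add(Rational(-3, 20843), -4) = Rational(-83375, 20843)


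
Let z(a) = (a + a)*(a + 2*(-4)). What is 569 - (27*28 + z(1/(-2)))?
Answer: -391/2 ≈ -195.50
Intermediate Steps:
z(a) = 2*a*(-8 + a) (z(a) = (2*a)*(a - 8) = (2*a)*(-8 + a) = 2*a*(-8 + a))
569 - (27*28 + z(1/(-2))) = 569 - (27*28 + 2*(-8 + 1/(-2))/(-2)) = 569 - (756 + 2*(-½)*(-8 - ½)) = 569 - (756 + 2*(-½)*(-17/2)) = 569 - (756 + 17/2) = 569 - 1*1529/2 = 569 - 1529/2 = -391/2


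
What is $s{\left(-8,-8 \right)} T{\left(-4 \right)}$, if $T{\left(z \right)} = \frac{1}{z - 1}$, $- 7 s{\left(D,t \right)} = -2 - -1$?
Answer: $- \frac{1}{35} \approx -0.028571$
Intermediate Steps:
$s{\left(D,t \right)} = \frac{1}{7}$ ($s{\left(D,t \right)} = - \frac{-2 - -1}{7} = - \frac{-2 + 1}{7} = \left(- \frac{1}{7}\right) \left(-1\right) = \frac{1}{7}$)
$T{\left(z \right)} = \frac{1}{-1 + z}$
$s{\left(-8,-8 \right)} T{\left(-4 \right)} = \frac{1}{7 \left(-1 - 4\right)} = \frac{1}{7 \left(-5\right)} = \frac{1}{7} \left(- \frac{1}{5}\right) = - \frac{1}{35}$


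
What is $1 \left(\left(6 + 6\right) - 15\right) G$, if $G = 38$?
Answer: $-114$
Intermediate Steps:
$1 \left(\left(6 + 6\right) - 15\right) G = 1 \left(\left(6 + 6\right) - 15\right) 38 = 1 \left(12 - 15\right) 38 = 1 \left(-3\right) 38 = \left(-3\right) 38 = -114$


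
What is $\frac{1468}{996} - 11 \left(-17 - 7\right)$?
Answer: $\frac{66103}{249} \approx 265.47$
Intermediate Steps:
$\frac{1468}{996} - 11 \left(-17 - 7\right) = 1468 \cdot \frac{1}{996} - 11 \left(-17 - 7\right) = \frac{367}{249} - 11 \left(-24\right) = \frac{367}{249} - -264 = \frac{367}{249} + 264 = \frac{66103}{249}$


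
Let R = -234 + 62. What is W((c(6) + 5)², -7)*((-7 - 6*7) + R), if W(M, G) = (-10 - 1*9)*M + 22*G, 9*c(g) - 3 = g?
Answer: 185198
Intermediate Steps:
c(g) = ⅓ + g/9
R = -172
W(M, G) = -19*M + 22*G (W(M, G) = (-10 - 9)*M + 22*G = -19*M + 22*G)
W((c(6) + 5)², -7)*((-7 - 6*7) + R) = (-19*((⅓ + (⅑)*6) + 5)² + 22*(-7))*((-7 - 6*7) - 172) = (-19*((⅓ + ⅔) + 5)² - 154)*((-7 - 42) - 172) = (-19*(1 + 5)² - 154)*(-49 - 172) = (-19*6² - 154)*(-221) = (-19*36 - 154)*(-221) = (-684 - 154)*(-221) = -838*(-221) = 185198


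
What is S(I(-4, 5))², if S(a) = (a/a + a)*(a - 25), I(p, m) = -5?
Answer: 14400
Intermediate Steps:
S(a) = (1 + a)*(-25 + a)
S(I(-4, 5))² = (-25 + (-5)² - 24*(-5))² = (-25 + 25 + 120)² = 120² = 14400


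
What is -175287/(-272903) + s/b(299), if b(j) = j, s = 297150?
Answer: 81145537263/81597997 ≈ 994.46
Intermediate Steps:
-175287/(-272903) + s/b(299) = -175287/(-272903) + 297150/299 = -175287*(-1/272903) + 297150*(1/299) = 175287/272903 + 297150/299 = 81145537263/81597997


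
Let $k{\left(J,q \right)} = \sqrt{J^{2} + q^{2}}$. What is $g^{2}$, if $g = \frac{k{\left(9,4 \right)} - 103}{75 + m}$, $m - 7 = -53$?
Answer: $\frac{\left(103 - \sqrt{97}\right)^{2}}{841} \approx 10.318$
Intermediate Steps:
$m = -46$ ($m = 7 - 53 = -46$)
$g = - \frac{103}{29} + \frac{\sqrt{97}}{29}$ ($g = \frac{\sqrt{9^{2} + 4^{2}} - 103}{75 - 46} = \frac{\sqrt{81 + 16} - 103}{29} = \left(\sqrt{97} - 103\right) \frac{1}{29} = \left(-103 + \sqrt{97}\right) \frac{1}{29} = - \frac{103}{29} + \frac{\sqrt{97}}{29} \approx -3.2121$)
$g^{2} = \left(- \frac{103}{29} + \frac{\sqrt{97}}{29}\right)^{2}$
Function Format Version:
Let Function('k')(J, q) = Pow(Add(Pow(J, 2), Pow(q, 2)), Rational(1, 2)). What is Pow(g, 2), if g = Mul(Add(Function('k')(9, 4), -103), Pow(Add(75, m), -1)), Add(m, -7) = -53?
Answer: Mul(Rational(1, 841), Pow(Add(103, Mul(-1, Pow(97, Rational(1, 2)))), 2)) ≈ 10.318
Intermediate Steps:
m = -46 (m = Add(7, -53) = -46)
g = Add(Rational(-103, 29), Mul(Rational(1, 29), Pow(97, Rational(1, 2)))) (g = Mul(Add(Pow(Add(Pow(9, 2), Pow(4, 2)), Rational(1, 2)), -103), Pow(Add(75, -46), -1)) = Mul(Add(Pow(Add(81, 16), Rational(1, 2)), -103), Pow(29, -1)) = Mul(Add(Pow(97, Rational(1, 2)), -103), Rational(1, 29)) = Mul(Add(-103, Pow(97, Rational(1, 2))), Rational(1, 29)) = Add(Rational(-103, 29), Mul(Rational(1, 29), Pow(97, Rational(1, 2)))) ≈ -3.2121)
Pow(g, 2) = Pow(Add(Rational(-103, 29), Mul(Rational(1, 29), Pow(97, Rational(1, 2)))), 2)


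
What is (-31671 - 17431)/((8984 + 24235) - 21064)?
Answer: -49102/12155 ≈ -4.0397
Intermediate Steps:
(-31671 - 17431)/((8984 + 24235) - 21064) = -49102/(33219 - 21064) = -49102/12155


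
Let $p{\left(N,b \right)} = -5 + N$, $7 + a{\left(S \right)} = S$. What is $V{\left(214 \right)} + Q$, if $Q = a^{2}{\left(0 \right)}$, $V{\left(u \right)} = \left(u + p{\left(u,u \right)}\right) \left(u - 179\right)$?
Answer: $14854$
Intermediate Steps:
$a{\left(S \right)} = -7 + S$
$V{\left(u \right)} = \left(-179 + u\right) \left(-5 + 2 u\right)$ ($V{\left(u \right)} = \left(u + \left(-5 + u\right)\right) \left(u - 179\right) = \left(-5 + 2 u\right) \left(-179 + u\right) = \left(-179 + u\right) \left(-5 + 2 u\right)$)
$Q = 49$ ($Q = \left(-7 + 0\right)^{2} = \left(-7\right)^{2} = 49$)
$V{\left(214 \right)} + Q = \left(895 - 77682 + 2 \cdot 214^{2}\right) + 49 = \left(895 - 77682 + 2 \cdot 45796\right) + 49 = \left(895 - 77682 + 91592\right) + 49 = 14805 + 49 = 14854$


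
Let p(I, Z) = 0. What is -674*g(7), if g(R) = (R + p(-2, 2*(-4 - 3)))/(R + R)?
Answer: -337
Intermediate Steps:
g(R) = ½ (g(R) = (R + 0)/(R + R) = R/((2*R)) = R*(1/(2*R)) = ½)
-674*g(7) = -674*½ = -337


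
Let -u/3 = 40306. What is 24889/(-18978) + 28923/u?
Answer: -296535733/191231817 ≈ -1.5507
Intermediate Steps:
u = -120918 (u = -3*40306 = -120918)
24889/(-18978) + 28923/u = 24889/(-18978) + 28923/(-120918) = 24889*(-1/18978) + 28923*(-1/120918) = -24889/18978 - 9641/40306 = -296535733/191231817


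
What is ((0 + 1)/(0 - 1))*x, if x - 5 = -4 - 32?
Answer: 31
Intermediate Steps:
x = -31 (x = 5 + (-4 - 32) = 5 - 36 = -31)
((0 + 1)/(0 - 1))*x = ((0 + 1)/(0 - 1))*(-31) = (1/(-1))*(-31) = (1*(-1))*(-31) = -1*(-31) = 31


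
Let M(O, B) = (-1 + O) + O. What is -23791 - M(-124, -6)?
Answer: -23542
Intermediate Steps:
M(O, B) = -1 + 2*O
-23791 - M(-124, -6) = -23791 - (-1 + 2*(-124)) = -23791 - (-1 - 248) = -23791 - 1*(-249) = -23791 + 249 = -23542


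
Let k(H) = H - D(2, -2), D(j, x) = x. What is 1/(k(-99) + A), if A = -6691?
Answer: -1/6788 ≈ -0.00014732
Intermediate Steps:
k(H) = 2 + H (k(H) = H - 1*(-2) = H + 2 = 2 + H)
1/(k(-99) + A) = 1/((2 - 99) - 6691) = 1/(-97 - 6691) = 1/(-6788) = -1/6788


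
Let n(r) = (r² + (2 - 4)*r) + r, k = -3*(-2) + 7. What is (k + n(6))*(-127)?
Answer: -5461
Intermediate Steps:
k = 13 (k = 6 + 7 = 13)
n(r) = r² - r (n(r) = (r² - 2*r) + r = r² - r)
(k + n(6))*(-127) = (13 + 6*(-1 + 6))*(-127) = (13 + 6*5)*(-127) = (13 + 30)*(-127) = 43*(-127) = -5461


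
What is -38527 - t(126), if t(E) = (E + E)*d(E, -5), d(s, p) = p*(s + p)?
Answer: 113933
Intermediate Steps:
d(s, p) = p*(p + s)
t(E) = 2*E*(25 - 5*E) (t(E) = (E + E)*(-5*(-5 + E)) = (2*E)*(25 - 5*E) = 2*E*(25 - 5*E))
-38527 - t(126) = -38527 - 10*126*(5 - 1*126) = -38527 - 10*126*(5 - 126) = -38527 - 10*126*(-121) = -38527 - 1*(-152460) = -38527 + 152460 = 113933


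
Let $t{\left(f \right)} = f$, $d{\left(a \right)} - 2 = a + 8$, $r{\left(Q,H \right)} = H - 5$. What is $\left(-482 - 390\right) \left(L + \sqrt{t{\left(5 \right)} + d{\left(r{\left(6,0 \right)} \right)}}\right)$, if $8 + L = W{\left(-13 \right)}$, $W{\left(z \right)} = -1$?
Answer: $7848 - 872 \sqrt{10} \approx 5090.5$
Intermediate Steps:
$r{\left(Q,H \right)} = -5 + H$
$d{\left(a \right)} = 10 + a$ ($d{\left(a \right)} = 2 + \left(a + 8\right) = 2 + \left(8 + a\right) = 10 + a$)
$L = -9$ ($L = -8 - 1 = -9$)
$\left(-482 - 390\right) \left(L + \sqrt{t{\left(5 \right)} + d{\left(r{\left(6,0 \right)} \right)}}\right) = \left(-482 - 390\right) \left(-9 + \sqrt{5 + \left(10 + \left(-5 + 0\right)\right)}\right) = - 872 \left(-9 + \sqrt{5 + \left(10 - 5\right)}\right) = - 872 \left(-9 + \sqrt{5 + 5}\right) = - 872 \left(-9 + \sqrt{10}\right) = 7848 - 872 \sqrt{10}$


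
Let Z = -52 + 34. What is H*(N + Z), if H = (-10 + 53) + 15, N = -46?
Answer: -3712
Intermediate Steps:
Z = -18
H = 58 (H = 43 + 15 = 58)
H*(N + Z) = 58*(-46 - 18) = 58*(-64) = -3712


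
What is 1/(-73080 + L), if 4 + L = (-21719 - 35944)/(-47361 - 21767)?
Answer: -69128/5052093089 ≈ -1.3683e-5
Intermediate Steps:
L = -218849/69128 (L = -4 + (-21719 - 35944)/(-47361 - 21767) = -4 - 57663/(-69128) = -4 - 57663*(-1/69128) = -4 + 57663/69128 = -218849/69128 ≈ -3.1659)
1/(-73080 + L) = 1/(-73080 - 218849/69128) = 1/(-5052093089/69128) = -69128/5052093089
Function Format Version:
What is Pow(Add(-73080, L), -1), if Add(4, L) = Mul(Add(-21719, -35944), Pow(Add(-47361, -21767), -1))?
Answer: Rational(-69128, 5052093089) ≈ -1.3683e-5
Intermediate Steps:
L = Rational(-218849, 69128) (L = Add(-4, Mul(Add(-21719, -35944), Pow(Add(-47361, -21767), -1))) = Add(-4, Mul(-57663, Pow(-69128, -1))) = Add(-4, Mul(-57663, Rational(-1, 69128))) = Add(-4, Rational(57663, 69128)) = Rational(-218849, 69128) ≈ -3.1659)
Pow(Add(-73080, L), -1) = Pow(Add(-73080, Rational(-218849, 69128)), -1) = Pow(Rational(-5052093089, 69128), -1) = Rational(-69128, 5052093089)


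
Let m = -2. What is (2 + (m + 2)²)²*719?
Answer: 2876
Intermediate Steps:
(2 + (m + 2)²)²*719 = (2 + (-2 + 2)²)²*719 = (2 + 0²)²*719 = (2 + 0)²*719 = 2²*719 = 4*719 = 2876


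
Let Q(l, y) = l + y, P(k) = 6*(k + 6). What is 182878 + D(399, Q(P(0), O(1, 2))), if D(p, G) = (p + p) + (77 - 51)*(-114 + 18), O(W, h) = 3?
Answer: 181180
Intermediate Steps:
P(k) = 36 + 6*k (P(k) = 6*(6 + k) = 36 + 6*k)
D(p, G) = -2496 + 2*p (D(p, G) = 2*p + 26*(-96) = 2*p - 2496 = -2496 + 2*p)
182878 + D(399, Q(P(0), O(1, 2))) = 182878 + (-2496 + 2*399) = 182878 + (-2496 + 798) = 182878 - 1698 = 181180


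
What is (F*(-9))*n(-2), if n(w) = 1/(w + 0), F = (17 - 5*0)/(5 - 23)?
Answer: -17/4 ≈ -4.2500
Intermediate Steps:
F = -17/18 (F = (17 + 0)/(-18) = 17*(-1/18) = -17/18 ≈ -0.94444)
n(w) = 1/w
(F*(-9))*n(-2) = -17/18*(-9)/(-2) = (17/2)*(-½) = -17/4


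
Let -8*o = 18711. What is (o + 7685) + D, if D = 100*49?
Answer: 81969/8 ≈ 10246.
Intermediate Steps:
o = -18711/8 (o = -⅛*18711 = -18711/8 ≈ -2338.9)
D = 4900
(o + 7685) + D = (-18711/8 + 7685) + 4900 = 42769/8 + 4900 = 81969/8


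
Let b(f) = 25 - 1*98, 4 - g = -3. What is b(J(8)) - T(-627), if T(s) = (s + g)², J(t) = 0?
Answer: -384473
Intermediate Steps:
g = 7 (g = 4 - 1*(-3) = 4 + 3 = 7)
T(s) = (7 + s)² (T(s) = (s + 7)² = (7 + s)²)
b(f) = -73 (b(f) = 25 - 98 = -73)
b(J(8)) - T(-627) = -73 - (7 - 627)² = -73 - 1*(-620)² = -73 - 1*384400 = -73 - 384400 = -384473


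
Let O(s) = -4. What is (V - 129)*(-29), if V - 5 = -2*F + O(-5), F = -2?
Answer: 3596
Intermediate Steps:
V = 5 (V = 5 + (-2*(-2) - 4) = 5 + (4 - 4) = 5 + 0 = 5)
(V - 129)*(-29) = (5 - 129)*(-29) = -124*(-29) = 3596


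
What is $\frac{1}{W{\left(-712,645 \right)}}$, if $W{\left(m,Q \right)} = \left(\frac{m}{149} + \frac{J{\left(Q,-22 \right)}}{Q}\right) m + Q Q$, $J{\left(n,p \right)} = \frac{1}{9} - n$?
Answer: $\frac{864945}{363397288297} \approx 2.3802 \cdot 10^{-6}$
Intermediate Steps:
$J{\left(n,p \right)} = \frac{1}{9} - n$
$W{\left(m,Q \right)} = Q^{2} + m \left(\frac{m}{149} + \frac{\frac{1}{9} - Q}{Q}\right)$ ($W{\left(m,Q \right)} = \left(\frac{m}{149} + \frac{\frac{1}{9} - Q}{Q}\right) m + Q Q = \left(m \frac{1}{149} + \frac{\frac{1}{9} - Q}{Q}\right) m + Q^{2} = \left(\frac{m}{149} + \frac{\frac{1}{9} - Q}{Q}\right) m + Q^{2} = m \left(\frac{m}{149} + \frac{\frac{1}{9} - Q}{Q}\right) + Q^{2} = Q^{2} + m \left(\frac{m}{149} + \frac{\frac{1}{9} - Q}{Q}\right)$)
$\frac{1}{W{\left(-712,645 \right)}} = \frac{1}{645^{2} - -712 + \frac{\left(-712\right)^{2}}{149} + \frac{1}{9} \left(-712\right) \frac{1}{645}} = \frac{1}{416025 + 712 + \frac{1}{149} \cdot 506944 + \frac{1}{9} \left(-712\right) \frac{1}{645}} = \frac{1}{416025 + 712 + \frac{506944}{149} - \frac{712}{5805}} = \frac{1}{\frac{363397288297}{864945}} = \frac{864945}{363397288297}$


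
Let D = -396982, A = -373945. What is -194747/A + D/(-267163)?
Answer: 15421432827/7684943695 ≈ 2.0067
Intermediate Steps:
-194747/A + D/(-267163) = -194747/(-373945) - 396982/(-267163) = -194747*(-1/373945) - 396982*(-1/267163) = 194747/373945 + 396982/267163 = 15421432827/7684943695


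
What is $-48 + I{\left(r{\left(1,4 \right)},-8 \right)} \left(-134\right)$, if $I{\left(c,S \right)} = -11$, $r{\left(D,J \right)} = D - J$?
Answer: $1426$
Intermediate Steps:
$-48 + I{\left(r{\left(1,4 \right)},-8 \right)} \left(-134\right) = -48 - -1474 = -48 + 1474 = 1426$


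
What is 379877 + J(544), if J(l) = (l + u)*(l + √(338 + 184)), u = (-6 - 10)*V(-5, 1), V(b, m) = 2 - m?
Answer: 667109 + 1584*√58 ≈ 6.7917e+5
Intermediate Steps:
u = -16 (u = (-6 - 10)*(2 - 1*1) = -16*(2 - 1) = -16*1 = -16)
J(l) = (-16 + l)*(l + 3*√58) (J(l) = (l - 16)*(l + √(338 + 184)) = (-16 + l)*(l + √522) = (-16 + l)*(l + 3*√58))
379877 + J(544) = 379877 + (544² - 48*√58 - 16*544 + 3*544*√58) = 379877 + (295936 - 48*√58 - 8704 + 1632*√58) = 379877 + (287232 + 1584*√58) = 667109 + 1584*√58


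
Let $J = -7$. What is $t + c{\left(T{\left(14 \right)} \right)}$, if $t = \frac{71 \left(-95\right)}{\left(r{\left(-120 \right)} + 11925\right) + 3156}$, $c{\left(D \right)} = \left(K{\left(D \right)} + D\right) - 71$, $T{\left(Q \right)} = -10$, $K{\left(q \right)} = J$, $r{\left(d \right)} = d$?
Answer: $- \frac{1323313}{14961} \approx -88.451$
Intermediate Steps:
$K{\left(q \right)} = -7$
$c{\left(D \right)} = -78 + D$ ($c{\left(D \right)} = \left(-7 + D\right) - 71 = -78 + D$)
$t = - \frac{6745}{14961}$ ($t = \frac{71 \left(-95\right)}{\left(-120 + 11925\right) + 3156} = - \frac{6745}{11805 + 3156} = - \frac{6745}{14961} \approx -0.45084$)
$t + c{\left(T{\left(14 \right)} \right)} = - \frac{6745}{14961} - 88 = - \frac{1323313}{14961}$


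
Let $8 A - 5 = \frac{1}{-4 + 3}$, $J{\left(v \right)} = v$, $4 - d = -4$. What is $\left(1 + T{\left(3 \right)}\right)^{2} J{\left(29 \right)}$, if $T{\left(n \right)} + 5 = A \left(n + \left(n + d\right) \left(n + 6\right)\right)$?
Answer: $64061$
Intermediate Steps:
$d = 8$ ($d = 4 - -4 = 4 + 4 = 8$)
$A = \frac{1}{2}$ ($A = \frac{5}{8} + \frac{1}{8 \left(-4 + 3\right)} = \frac{5}{8} + \frac{1}{8 \left(-1\right)} = \frac{5}{8} + \frac{1}{8} \left(-1\right) = \frac{5}{8} - \frac{1}{8} = \frac{1}{2} \approx 0.5$)
$T{\left(n \right)} = -5 + \frac{n}{2} + \frac{\left(6 + n\right) \left(8 + n\right)}{2}$ ($T{\left(n \right)} = -5 + \frac{n + \left(n + 8\right) \left(n + 6\right)}{2} = -5 + \frac{n + \left(8 + n\right) \left(6 + n\right)}{2} = -5 + \frac{n + \left(6 + n\right) \left(8 + n\right)}{2} = -5 + \left(\frac{n}{2} + \frac{\left(6 + n\right) \left(8 + n\right)}{2}\right) = -5 + \frac{n}{2} + \frac{\left(6 + n\right) \left(8 + n\right)}{2}$)
$\left(1 + T{\left(3 \right)}\right)^{2} J{\left(29 \right)} = \left(1 + \left(19 + \frac{3^{2}}{2} + \frac{15}{2} \cdot 3\right)\right)^{2} \cdot 29 = \left(1 + \left(19 + \frac{1}{2} \cdot 9 + \frac{45}{2}\right)\right)^{2} \cdot 29 = \left(1 + \left(19 + \frac{9}{2} + \frac{45}{2}\right)\right)^{2} \cdot 29 = \left(1 + 46\right)^{2} \cdot 29 = 47^{2} \cdot 29 = 2209 \cdot 29 = 64061$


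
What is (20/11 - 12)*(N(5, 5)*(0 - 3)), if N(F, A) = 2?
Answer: 672/11 ≈ 61.091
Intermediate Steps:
(20/11 - 12)*(N(5, 5)*(0 - 3)) = (20/11 - 12)*(2*(0 - 3)) = (20*(1/11) - 12)*(2*(-3)) = (20/11 - 12)*(-6) = -112/11*(-6) = 672/11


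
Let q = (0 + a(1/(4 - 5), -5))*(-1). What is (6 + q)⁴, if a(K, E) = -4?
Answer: 10000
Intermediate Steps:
q = 4 (q = (0 - 4)*(-1) = -4*(-1) = 4)
(6 + q)⁴ = (6 + 4)⁴ = 10⁴ = 10000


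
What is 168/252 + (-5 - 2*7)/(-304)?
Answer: 35/48 ≈ 0.72917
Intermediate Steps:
168/252 + (-5 - 2*7)/(-304) = 168*(1/252) + (-5 - 14)*(-1/304) = 2/3 - 19*(-1/304) = 2/3 + 1/16 = 35/48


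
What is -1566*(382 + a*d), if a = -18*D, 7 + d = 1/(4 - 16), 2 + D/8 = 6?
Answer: -6987492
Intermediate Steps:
D = 32 (D = -16 + 8*6 = -16 + 48 = 32)
d = -85/12 (d = -7 + 1/(4 - 16) = -7 + 1/(-12) = -7 - 1/12 = -85/12 ≈ -7.0833)
a = -576 (a = -18*32 = -576)
-1566*(382 + a*d) = -1566*(382 - 576*(-85/12)) = -1566*(382 + 4080) = -1566*4462 = -6987492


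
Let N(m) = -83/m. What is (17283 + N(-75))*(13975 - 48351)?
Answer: -44561883808/75 ≈ -5.9416e+8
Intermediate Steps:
(17283 + N(-75))*(13975 - 48351) = (17283 - 83/(-75))*(13975 - 48351) = (17283 - 83*(-1/75))*(-34376) = (17283 + 83/75)*(-34376) = (1296308/75)*(-34376) = -44561883808/75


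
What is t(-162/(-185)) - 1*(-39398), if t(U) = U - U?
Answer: 39398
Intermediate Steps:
t(U) = 0
t(-162/(-185)) - 1*(-39398) = 0 - 1*(-39398) = 0 + 39398 = 39398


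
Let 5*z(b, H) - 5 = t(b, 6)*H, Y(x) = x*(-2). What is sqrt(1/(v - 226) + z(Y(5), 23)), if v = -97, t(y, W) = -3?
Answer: I*sqrt(33393355)/1615 ≈ 3.5781*I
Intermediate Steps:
Y(x) = -2*x
z(b, H) = 1 - 3*H/5 (z(b, H) = 1 + (-3*H)/5 = 1 - 3*H/5)
sqrt(1/(v - 226) + z(Y(5), 23)) = sqrt(1/(-97 - 226) + (1 - 3/5*23)) = sqrt(1/(-323) + (1 - 69/5)) = sqrt(-1/323 - 64/5) = sqrt(-20677/1615) = I*sqrt(33393355)/1615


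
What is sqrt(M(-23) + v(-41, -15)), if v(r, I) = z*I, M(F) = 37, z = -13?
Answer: 2*sqrt(58) ≈ 15.232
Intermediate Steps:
v(r, I) = -13*I
sqrt(M(-23) + v(-41, -15)) = sqrt(37 - 13*(-15)) = sqrt(37 + 195) = sqrt(232) = 2*sqrt(58)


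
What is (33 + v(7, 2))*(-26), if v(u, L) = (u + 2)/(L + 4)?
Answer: -897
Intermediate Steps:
v(u, L) = (2 + u)/(4 + L)
(33 + v(7, 2))*(-26) = (33 + (2 + 7)/(4 + 2))*(-26) = (33 + 9/6)*(-26) = (33 + (⅙)*9)*(-26) = (33 + 3/2)*(-26) = (69/2)*(-26) = -897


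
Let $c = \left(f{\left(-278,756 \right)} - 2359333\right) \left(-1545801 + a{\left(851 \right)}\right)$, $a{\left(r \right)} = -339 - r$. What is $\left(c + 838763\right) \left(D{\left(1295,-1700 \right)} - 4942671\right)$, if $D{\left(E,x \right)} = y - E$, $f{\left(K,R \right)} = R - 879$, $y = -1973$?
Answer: $-18052964390829238801$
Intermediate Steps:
$f{\left(K,R \right)} = -879 + R$
$D{\left(E,x \right)} = -1973 - E$
$c = 3650057196896$ ($c = \left(\left(-879 + 756\right) - 2359333\right) \left(-1545801 - 1190\right) = \left(-123 - 2359333\right) \left(-1545801 - 1190\right) = - 2359456 \left(-1545801 - 1190\right) = \left(-2359456\right) \left(-1546991\right) = 3650057196896$)
$\left(c + 838763\right) \left(D{\left(1295,-1700 \right)} - 4942671\right) = \left(3650057196896 + 838763\right) \left(\left(-1973 - 1295\right) - 4942671\right) = 3650058035659 \left(\left(-1973 - 1295\right) - 4942671\right) = 3650058035659 \left(-3268 - 4942671\right) = 3650058035659 \left(-4945939\right) = -18052964390829238801$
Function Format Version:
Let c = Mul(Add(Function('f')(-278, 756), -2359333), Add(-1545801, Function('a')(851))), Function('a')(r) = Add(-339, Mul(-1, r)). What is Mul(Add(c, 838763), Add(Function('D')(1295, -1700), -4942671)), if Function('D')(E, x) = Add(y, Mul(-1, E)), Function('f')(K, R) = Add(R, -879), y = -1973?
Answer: -18052964390829238801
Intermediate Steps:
Function('f')(K, R) = Add(-879, R)
Function('D')(E, x) = Add(-1973, Mul(-1, E))
c = 3650057196896 (c = Mul(Add(Add(-879, 756), -2359333), Add(-1545801, Add(-339, Mul(-1, 851)))) = Mul(Add(-123, -2359333), Add(-1545801, Add(-339, -851))) = Mul(-2359456, Add(-1545801, -1190)) = Mul(-2359456, -1546991) = 3650057196896)
Mul(Add(c, 838763), Add(Function('D')(1295, -1700), -4942671)) = Mul(Add(3650057196896, 838763), Add(Add(-1973, Mul(-1, 1295)), -4942671)) = Mul(3650058035659, Add(Add(-1973, -1295), -4942671)) = Mul(3650058035659, Add(-3268, -4942671)) = Mul(3650058035659, -4945939) = -18052964390829238801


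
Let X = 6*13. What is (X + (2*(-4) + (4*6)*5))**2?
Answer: 36100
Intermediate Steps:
X = 78
(X + (2*(-4) + (4*6)*5))**2 = (78 + (2*(-4) + (4*6)*5))**2 = (78 + (-8 + 24*5))**2 = (78 + (-8 + 120))**2 = (78 + 112)**2 = 190**2 = 36100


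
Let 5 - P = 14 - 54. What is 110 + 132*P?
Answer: 6050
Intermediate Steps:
P = 45 (P = 5 - (14 - 54) = 5 - 1*(-40) = 5 + 40 = 45)
110 + 132*P = 110 + 132*45 = 110 + 5940 = 6050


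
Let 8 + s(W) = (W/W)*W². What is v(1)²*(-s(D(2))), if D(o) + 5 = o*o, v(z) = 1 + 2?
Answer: 63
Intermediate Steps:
v(z) = 3
D(o) = -5 + o² (D(o) = -5 + o*o = -5 + o²)
s(W) = -8 + W² (s(W) = -8 + (W/W)*W² = -8 + 1*W² = -8 + W²)
v(1)²*(-s(D(2))) = 3²*(-(-8 + (-5 + 2²)²)) = 9*(-(-8 + (-5 + 4)²)) = 9*(-(-8 + (-1)²)) = 9*(-(-8 + 1)) = 9*(-1*(-7)) = 9*7 = 63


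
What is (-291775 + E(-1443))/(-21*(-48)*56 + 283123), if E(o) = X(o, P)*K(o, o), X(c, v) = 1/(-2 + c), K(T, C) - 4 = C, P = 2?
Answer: -421613436/490680095 ≈ -0.85924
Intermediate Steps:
K(T, C) = 4 + C
E(o) = (4 + o)/(-2 + o)
(-291775 + E(-1443))/(-21*(-48)*56 + 283123) = (-291775 + (4 - 1443)/(-2 - 1443))/(-21*(-48)*56 + 283123) = (-291775 - 1439/(-1445))/(1008*56 + 283123) = (-291775 - 1/1445*(-1439))/(56448 + 283123) = (-291775 + 1439/1445)/339571 = -421613436/1445*1/339571 = -421613436/490680095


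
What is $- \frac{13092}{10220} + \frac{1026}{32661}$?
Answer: $- \frac{609813}{488005} \approx -1.2496$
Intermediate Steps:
$- \frac{13092}{10220} + \frac{1026}{32661} = \left(-13092\right) \frac{1}{10220} + 1026 \cdot \frac{1}{32661} = - \frac{3273}{2555} + \frac{6}{191} = - \frac{609813}{488005}$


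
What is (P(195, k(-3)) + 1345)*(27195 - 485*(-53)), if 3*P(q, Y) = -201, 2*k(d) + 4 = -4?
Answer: 67606200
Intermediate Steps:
k(d) = -4 (k(d) = -2 + (1/2)*(-4) = -2 - 2 = -4)
P(q, Y) = -67 (P(q, Y) = (1/3)*(-201) = -67)
(P(195, k(-3)) + 1345)*(27195 - 485*(-53)) = (-67 + 1345)*(27195 - 485*(-53)) = 1278*(27195 + 25705) = 1278*52900 = 67606200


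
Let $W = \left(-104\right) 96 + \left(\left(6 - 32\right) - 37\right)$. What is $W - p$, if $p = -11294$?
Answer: $1247$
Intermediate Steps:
$W = -10047$ ($W = -9984 - 63 = -10047$)
$W - p = -10047 - -11294 = -10047 + 11294 = 1247$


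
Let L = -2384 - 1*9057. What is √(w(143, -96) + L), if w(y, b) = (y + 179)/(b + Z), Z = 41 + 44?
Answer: I*√1387903/11 ≈ 107.1*I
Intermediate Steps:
L = -11441 (L = -2384 - 9057 = -11441)
Z = 85
w(y, b) = (179 + y)/(85 + b) (w(y, b) = (y + 179)/(b + 85) = (179 + y)/(85 + b))
√(w(143, -96) + L) = √((179 + 143)/(85 - 96) - 11441) = √(322/(-11) - 11441) = √(-1/11*322 - 11441) = √(-322/11 - 11441) = √(-126173/11) = I*√1387903/11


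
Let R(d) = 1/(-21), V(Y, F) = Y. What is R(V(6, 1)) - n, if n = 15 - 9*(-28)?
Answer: -5608/21 ≈ -267.05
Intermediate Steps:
R(d) = -1/21
n = 267 (n = 15 + 252 = 267)
R(V(6, 1)) - n = -1/21 - 1*267 = -1/21 - 267 = -5608/21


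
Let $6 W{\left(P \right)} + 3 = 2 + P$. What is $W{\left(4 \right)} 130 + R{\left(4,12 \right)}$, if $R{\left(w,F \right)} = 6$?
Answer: $71$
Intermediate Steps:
$W{\left(P \right)} = - \frac{1}{6} + \frac{P}{6}$ ($W{\left(P \right)} = - \frac{1}{2} + \frac{2 + P}{6} = - \frac{1}{2} + \left(\frac{1}{3} + \frac{P}{6}\right) = - \frac{1}{6} + \frac{P}{6}$)
$W{\left(4 \right)} 130 + R{\left(4,12 \right)} = \left(- \frac{1}{6} + \frac{1}{6} \cdot 4\right) 130 + 6 = \left(- \frac{1}{6} + \frac{2}{3}\right) 130 + 6 = \frac{1}{2} \cdot 130 + 6 = 65 + 6 = 71$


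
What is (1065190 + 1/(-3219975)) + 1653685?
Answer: 8754709528124/3219975 ≈ 2.7189e+6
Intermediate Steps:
(1065190 + 1/(-3219975)) + 1653685 = (1065190 - 1/3219975) + 1653685 = 3429885170249/3219975 + 1653685 = 8754709528124/3219975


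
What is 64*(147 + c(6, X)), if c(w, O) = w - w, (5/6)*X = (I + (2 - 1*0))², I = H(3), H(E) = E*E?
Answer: 9408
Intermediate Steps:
H(E) = E²
I = 9 (I = 3² = 9)
X = 726/5 (X = 6*(9 + (2 - 1*0))²/5 = 6*(9 + (2 + 0))²/5 = 6*(9 + 2)²/5 = (6/5)*11² = (6/5)*121 = 726/5 ≈ 145.20)
c(w, O) = 0
64*(147 + c(6, X)) = 64*(147 + 0) = 64*147 = 9408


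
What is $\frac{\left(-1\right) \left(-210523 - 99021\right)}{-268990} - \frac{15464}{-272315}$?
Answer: $- \frac{1602676260}{1465000237} \approx -1.094$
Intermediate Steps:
$\frac{\left(-1\right) \left(-210523 - 99021\right)}{-268990} - \frac{15464}{-272315} = - (-210523 - 99021) \left(- \frac{1}{268990}\right) - - \frac{15464}{272315} = \left(-1\right) \left(-309544\right) \left(- \frac{1}{268990}\right) + \frac{15464}{272315} = 309544 \left(- \frac{1}{268990}\right) + \frac{15464}{272315} = - \frac{154772}{134495} + \frac{15464}{272315} = - \frac{1602676260}{1465000237}$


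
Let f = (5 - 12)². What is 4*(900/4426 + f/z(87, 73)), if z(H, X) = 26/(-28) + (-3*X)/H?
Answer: -173583488/3095987 ≈ -56.067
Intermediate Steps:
z(H, X) = -13/14 - 3*X/H (z(H, X) = 26*(-1/28) - 3*X/H = -13/14 - 3*X/H)
f = 49 (f = (-7)² = 49)
4*(900/4426 + f/z(87, 73)) = 4*(900/4426 + 49/(-13/14 - 3*73/87)) = 4*(900*(1/4426) + 49/(-13/14 - 3*73*1/87)) = 4*(450/2213 + 49/(-13/14 - 73/29)) = 4*(450/2213 + 49/(-1399/406)) = 4*(450/2213 + 49*(-406/1399)) = 4*(450/2213 - 19894/1399) = 4*(-43395872/3095987) = -173583488/3095987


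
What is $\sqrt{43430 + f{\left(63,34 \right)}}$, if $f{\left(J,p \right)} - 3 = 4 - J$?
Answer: $\sqrt{43374} \approx 208.26$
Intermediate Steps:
$f{\left(J,p \right)} = 7 - J$ ($f{\left(J,p \right)} = 3 - \left(-4 + J\right) = 7 - J$)
$\sqrt{43430 + f{\left(63,34 \right)}} = \sqrt{43430 + \left(7 - 63\right)} = \sqrt{43430 - 56} = \sqrt{43374}$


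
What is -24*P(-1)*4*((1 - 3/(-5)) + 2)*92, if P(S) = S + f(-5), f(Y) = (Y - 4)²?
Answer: -2543616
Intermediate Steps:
f(Y) = (-4 + Y)²
P(S) = 81 + S (P(S) = S + (-4 - 5)² = S + (-9)² = S + 81 = 81 + S)
-24*P(-1)*4*((1 - 3/(-5)) + 2)*92 = -24*(81 - 1)*4*((1 - 3/(-5)) + 2)*92 = -24*80*4*((1 - 3*(-⅕)) + 2)*92 = -7680*((1 + ⅗) + 2)*92 = -7680*(8/5 + 2)*92 = -7680*18/5*92 = -24*1152*92 = -27648*92 = -2543616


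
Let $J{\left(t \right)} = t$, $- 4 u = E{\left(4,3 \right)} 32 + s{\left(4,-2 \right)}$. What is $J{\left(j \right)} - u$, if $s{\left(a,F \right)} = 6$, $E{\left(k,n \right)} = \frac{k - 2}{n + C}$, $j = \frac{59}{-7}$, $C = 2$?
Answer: $- \frac{261}{70} \approx -3.7286$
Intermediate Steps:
$j = - \frac{59}{7}$ ($j = 59 \left(- \frac{1}{7}\right) = - \frac{59}{7} \approx -8.4286$)
$E{\left(k,n \right)} = \frac{-2 + k}{2 + n}$ ($E{\left(k,n \right)} = \frac{k - 2}{n + 2} = \frac{-2 + k}{2 + n}$)
$u = - \frac{47}{10}$ ($u = - \frac{\frac{-2 + 4}{2 + 3} \cdot 32 + 6}{4} = - \frac{\frac{1}{5} \cdot 2 \cdot 32 + 6}{4} = - \frac{\frac{2}{5} \cdot 32 + 6}{4} = - \frac{\frac{64}{5} + 6}{4} = \left(- \frac{1}{4}\right) \frac{94}{5} = - \frac{47}{10} \approx -4.7$)
$J{\left(j \right)} - u = - \frac{59}{7} - - \frac{47}{10} = - \frac{59}{7} + \frac{47}{10} = - \frac{261}{70}$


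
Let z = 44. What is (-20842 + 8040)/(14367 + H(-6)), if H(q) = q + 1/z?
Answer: -563288/631885 ≈ -0.89144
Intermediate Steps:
H(q) = 1/44 + q (H(q) = q + 1/44 = 1/44 + q)
(-20842 + 8040)/(14367 + H(-6)) = (-20842 + 8040)/(14367 + (1/44 - 6)) = -12802/(14367 - 263/44) = -12802/631885/44 = -12802*44/631885 = -563288/631885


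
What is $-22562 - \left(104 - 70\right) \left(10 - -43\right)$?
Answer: $-24364$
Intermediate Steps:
$-22562 - \left(104 - 70\right) \left(10 - -43\right) = -22562 - 34 \left(10 + 43\right) = -22562 - 34 \cdot 53 = -22562 - 1802 = -24364$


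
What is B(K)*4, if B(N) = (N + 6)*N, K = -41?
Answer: 5740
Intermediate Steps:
B(N) = N*(6 + N) (B(N) = (6 + N)*N = N*(6 + N))
B(K)*4 = -41*(6 - 41)*4 = -41*(-35)*4 = 1435*4 = 5740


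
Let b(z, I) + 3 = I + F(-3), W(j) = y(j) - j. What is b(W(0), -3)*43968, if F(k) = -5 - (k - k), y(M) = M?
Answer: -483648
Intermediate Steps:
F(k) = -5 (F(k) = -5 - 1*0 = -5 + 0 = -5)
W(j) = 0 (W(j) = j - j = 0)
b(z, I) = -8 + I (b(z, I) = -3 + (I - 5) = -3 + (-5 + I) = -8 + I)
b(W(0), -3)*43968 = (-8 - 3)*43968 = -11*43968 = -483648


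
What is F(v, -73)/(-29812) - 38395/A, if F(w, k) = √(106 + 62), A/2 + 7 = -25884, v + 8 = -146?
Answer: 38395/51782 - √42/14906 ≈ 0.74104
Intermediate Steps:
v = -154 (v = -8 - 146 = -154)
A = -51782 (A = -14 + 2*(-25884) = -14 - 51768 = -51782)
F(w, k) = 2*√42 (F(w, k) = √168 = 2*√42)
F(v, -73)/(-29812) - 38395/A = (2*√42)/(-29812) - 38395/(-51782) = (2*√42)*(-1/29812) - 38395*(-1/51782) = -√42/14906 + 38395/51782 = 38395/51782 - √42/14906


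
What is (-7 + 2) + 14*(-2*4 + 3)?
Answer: -75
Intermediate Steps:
(-7 + 2) + 14*(-2*4 + 3) = -5 + 14*(-8 + 3) = -5 + 14*(-5) = -5 - 70 = -75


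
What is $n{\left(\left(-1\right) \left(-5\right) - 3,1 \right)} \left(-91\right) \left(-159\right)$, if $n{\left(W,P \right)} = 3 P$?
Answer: $43407$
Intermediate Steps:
$n{\left(\left(-1\right) \left(-5\right) - 3,1 \right)} \left(-91\right) \left(-159\right) = 3 \cdot 1 \left(-91\right) \left(-159\right) = 3 \left(-91\right) \left(-159\right) = \left(-273\right) \left(-159\right) = 43407$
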